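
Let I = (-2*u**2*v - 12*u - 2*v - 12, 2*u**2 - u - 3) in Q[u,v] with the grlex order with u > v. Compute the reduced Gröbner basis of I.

G = {v**2 + 60/13*v, u + 13/24*v + 1}

f_1 = -2*u**2*v - 12*u - 2*v - 12, LT = u**2*v.
f_2 = 2*u**2 - u - 3, LT = u**2.

S(f_1,f_2): lcm = u**2*v. S = 1/2*u*v + 6*u + 5/2*v + 6.
  leading term u*v: no divisor's leading term divides it; move 1/2*u*v to the remainder.
  leading term u: no divisor's leading term divides it; move 6*u to the remainder.
  leading term v: no divisor's leading term divides it; move 5/2*v to the remainder.
  leading term 1: no divisor's leading term divides it; move 6 to the remainder.
  remainder 1/2*u*v + 6*u + 5/2*v + 6 ≠ 0; add g_3 = 1/2*u*v + 6*u + 5/2*v + 6 to the basis.

S(f_1,g_3): lcm = u**2*v. S = -12*u**2 - 5*u*v - 6*u + v + 6.
  leading term u**2: subtract (-6)·f_2 from -12*u**2 - 5*u*v - 6*u + v + 6 → -5*u*v - 12*u + v - 12
  leading term u*v: subtract (-10)·g_3 from -5*u*v - 12*u + v - 12 → 48*u + 26*v + 48
  leading term u: no divisor's leading term divides it; move 48*u to the remainder.
  leading term v: no divisor's leading term divides it; move 26*v to the remainder.
  leading term 1: no divisor's leading term divides it; move 48 to the remainder.
  remainder 48*u + 26*v + 48 ≠ 0; add g_4 = 48*u + 26*v + 48 to the basis.

S(f_1,g_4): lcm = u**2*v. S = -13/24*u*v**2 - u*v + 6*u + v + 6.
  leading term u*v**2: subtract (-13/12*v)·g_3 from -13/24*u*v**2 - u*v + 6*u + v + 6 → 11/2*u*v + 65/24*v**2 + 6*u + 15/2*v + 6
  leading term u*v: subtract (11)·g_3 from 11/2*u*v + 65/24*v**2 + 6*u + 15/2*v + 6 → 65/24*v**2 - 60*u - 20*v - 60
  leading term v**2: no divisor's leading term divides it; move 65/24*v**2 to the remainder.
  leading term u: subtract (-5/4)·g_4 from -60*u - 20*v - 60 → 25/2*v
  leading term v: no divisor's leading term divides it; move 25/2*v to the remainder.
  remainder 65/24*v**2 + 25/2*v ≠ 0; add g_5 = 65/24*v**2 + 25/2*v to the basis.

The other S-polynomials (S(f_2,g_3), S(f_2,g_4), S(g_3,g_4), S(f_1,g_5), S(f_2,g_5), S(g_3,g_5), S(g_4,g_5)) all reduce to 0 modulo the current basis, so we have a Gröbner basis.
Inter-reduce: drop elements whose leading term is divisible by another's, tail-reduce, and make monic.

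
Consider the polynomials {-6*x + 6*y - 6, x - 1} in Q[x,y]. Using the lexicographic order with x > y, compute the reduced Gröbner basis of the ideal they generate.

f_1 = -6*x + 6*y - 6, LT = x.
f_2 = x - 1, LT = x.

S(f_1,f_2): lcm = x. S = -y + 2.
  leading term y: no divisor's leading term divides it; move -y to the remainder.
  leading term 1: no divisor's leading term divides it; move 2 to the remainder.
  remainder -y + 2 ≠ 0; add g_3 = -y + 2 to the basis.

The other S-polynomials (S(f_1,g_3), S(f_2,g_3)) all reduce to 0 modulo the current basis, so we have a Gröbner basis.
Inter-reduce: drop elements whose leading term is divisible by another's, tail-reduce, and make monic.

G = {x - 1, y - 2}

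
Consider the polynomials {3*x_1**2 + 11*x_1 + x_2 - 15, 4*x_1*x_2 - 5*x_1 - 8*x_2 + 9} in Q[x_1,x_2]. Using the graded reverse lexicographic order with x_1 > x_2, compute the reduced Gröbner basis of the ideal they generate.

G = {x_1**2 + 11/3*x_1 + 1/3*x_2 - 5, x_1*x_2 - 5/4*x_1 - 2*x_2 + 9/4, x_2**2 + 3/4*x_1 + 71/4*x_2 - 39/2}

Buchberger's algorithm terminates because the ascending chain of leading-term ideals stabilizes.

f_1 = 3*x_1**2 + 11*x_1 + x_2 - 15, LT = x_1**2.
f_2 = 4*x_1*x_2 - 5*x_1 - 8*x_2 + 9, LT = x_1*x_2.

S(f_1,f_2): lcm = x_1**2*x_2. S = 5/4*x_1**2 + 17/3*x_1*x_2 + 1/3*x_2**2 - 9/4*x_1 - 5*x_2.
  leading term x_1**2: subtract (5/12)·f_1 from 5/4*x_1**2 + 17/3*x_1*x_2 + 1/3*x_2**2 - 9/4*x_1 - 5*x_2 → 17/3*x_1*x_2 + 1/3*x_2**2 - 41/6*x_1 - 65/12*x_2 + 25/4
  leading term x_1*x_2: subtract (17/12)·f_2 from 17/3*x_1*x_2 + 1/3*x_2**2 - 41/6*x_1 - 65/12*x_2 + 25/4 → 1/3*x_2**2 + 1/4*x_1 + 71/12*x_2 - 13/2
  leading term x_2**2: no divisor's leading term divides it; move 1/3*x_2**2 to the remainder.
  leading term x_1: no divisor's leading term divides it; move 1/4*x_1 to the remainder.
  leading term x_2: no divisor's leading term divides it; move 71/12*x_2 to the remainder.
  leading term 1: no divisor's leading term divides it; move -13/2 to the remainder.
  remainder 1/3*x_2**2 + 1/4*x_1 + 71/12*x_2 - 13/2 ≠ 0; add g_3 = 1/3*x_2**2 + 1/4*x_1 + 71/12*x_2 - 13/2 to the basis.

The other S-polynomials (S(f_1,g_3), S(f_2,g_3)) all reduce to 0 modulo the current basis, so we have a Gröbner basis.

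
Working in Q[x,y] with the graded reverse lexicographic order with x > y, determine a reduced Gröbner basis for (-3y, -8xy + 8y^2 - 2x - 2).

G = {x + 1, y}

f_1 = -3y, LT = y.
f_2 = -8xy + 8y^2 - 2x - 2, LT = xy.

S(f_1,f_2): lcm = xy. S = y^2 - 1/4x - 1/4.
  leading term y^2: subtract (-1/3y)·f_1 from y^2 - 1/4x - 1/4 → -1/4x - 1/4
  leading term x: no divisor's leading term divides it; move -1/4x to the remainder.
  leading term 1: no divisor's leading term divides it; move -1/4 to the remainder.
  remainder -1/4x - 1/4 ≠ 0; add g_3 = -1/4x - 1/4 to the basis.

S(f_1,g_3): leading monomials are coprime, so the S-polynomial reduces to 0 (Buchberger's first criterion).
S(f_2,g_3): lcm = xy. S = -y^2 + 1/4x - y + 1/4.
  leading term y^2: subtract (1/3y)·f_1 from -y^2 + 1/4x - y + 1/4 → 1/4x - y + 1/4
  leading term x: subtract (-1)·g_3 from 1/4x - y + 1/4 → -y
  leading term y: subtract (1/3)·f_1 from -y → 0
  remainder 0.

Every S-polynomial of the final basis reduces to 0, so we have a Gröbner basis.
Inter-reduce: drop elements whose leading term is divisible by another's, tail-reduce, and make monic.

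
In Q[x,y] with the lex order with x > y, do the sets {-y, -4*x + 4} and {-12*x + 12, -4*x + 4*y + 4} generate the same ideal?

Since reduced Gröbner bases are canonical representatives of ideals under a given ordering, it suffices to compute and compare them.
Buchberger on the first generating set:
f_1 = -y, LT = y.
f_2 = -4*x + 4, LT = x.

The S-polynomials (S(f_1,f_2)) all reduce to 0 modulo the current basis, so we have a Gröbner basis.
Inter-reduce: drop elements whose leading term is divisible by another's, tail-reduce, and make monic.
Reduced Gröbner basis: {x - 1, y}.

Buchberger on the second generating set:
h_1 = -12*x + 12, LT = x.
h_2 = -4*x + 4*y + 4, LT = x.

S(h_1,h_2): lcm = x. S = y.
  leading term y: no divisor's leading term divides it; move y to the remainder.
  remainder y ≠ 0; add k_3 = y to the basis.

The other S-polynomials (S(h_1,k_3), S(h_2,k_3)) all reduce to 0 modulo the current basis, so we have a Gröbner basis.
Inter-reduce: drop elements whose leading term is divisible by another's, tail-reduce, and make monic.
Reduced Gröbner basis: {x - 1, y}.

These coincide, so the ideals are equal.

Yes, the ideals are equal.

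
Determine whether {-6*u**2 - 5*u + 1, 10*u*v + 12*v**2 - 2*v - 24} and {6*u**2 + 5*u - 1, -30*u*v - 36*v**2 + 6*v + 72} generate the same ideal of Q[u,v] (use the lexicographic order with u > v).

Equality of ideals is decidable: compute both reduced Gröbner bases (unique for the ordering) and check whether they agree.
Buchberger on the first generating set:
f_1 = -6*u**2 - 5*u + 1, LT = u**2.
f_2 = 10*u*v + 12*v**2 - 2*v - 24, LT = u*v.

S(f_1,f_2): lcm = u**2*v. S = -6/5*u*v**2 + 31/30*u*v + 12/5*u - 1/6*v.
  reduce S modulo (f_1, f_2):
  remainder 12/5*u + 36/25*v**3 - 37/25*v**2 - 71/25*v + 62/25 ≠ 0; add g_3 = 12/5*u + 36/25*v**3 - 37/25*v**2 - 71/25*v + 62/25 to the basis.

S(f_1,g_3): lcm = u**2. S = -3/5*u*v**3 + 37/60*u*v**2 + 71/60*u*v - 1/5*u - 1/6.
  reduce S modulo (f_1, f_2, g_3):
  remainder 18/25*v**4 - 37/50*v**3 - 143/50*v**2 + 37/25*v + 72/25 ≠ 0; add g_4 = 18/25*v**4 - 37/50*v**3 - 143/50*v**2 + 37/25*v + 72/25 to the basis.

The other S-polynomials (S(f_2,g_3), S(f_1,g_4), S(f_2,g_4), S(g_3,g_4)) all reduce to 0 modulo the current basis, so we have a Gröbner basis.
Inter-reduce: drop elements whose leading term is divisible by another's, tail-reduce, and make monic.
Reduced Gröbner basis: {u + 3/5*v**3 - 37/60*v**2 - 71/60*v + 31/30, v**4 - 37/36*v**3 - 143/36*v**2 + 37/18*v + 4}.

Buchberger on the second generating set:
h_1 = 6*u**2 + 5*u - 1, LT = u**2.
h_2 = -30*u*v - 36*v**2 + 6*v + 72, LT = u*v.

S(h_1,h_2): lcm = u**2*v. S = -6/5*u*v**2 + 31/30*u*v + 12/5*u - 1/6*v.
  reduce S modulo (h_1, h_2):
  remainder 12/5*u + 36/25*v**3 - 37/25*v**2 - 71/25*v + 62/25 ≠ 0; add k_3 = 12/5*u + 36/25*v**3 - 37/25*v**2 - 71/25*v + 62/25 to the basis.

S(h_1,k_3): lcm = u**2. S = -3/5*u*v**3 + 37/60*u*v**2 + 71/60*u*v - 1/5*u - 1/6.
  reduce S modulo (h_1, h_2, k_3):
  remainder 18/25*v**4 - 37/50*v**3 - 143/50*v**2 + 37/25*v + 72/25 ≠ 0; add k_4 = 18/25*v**4 - 37/50*v**3 - 143/50*v**2 + 37/25*v + 72/25 to the basis.

The other S-polynomials (S(h_2,k_3), S(h_1,k_4), S(h_2,k_4), S(k_3,k_4)) all reduce to 0 modulo the current basis, so we have a Gröbner basis.
Inter-reduce: drop elements whose leading term is divisible by another's, tail-reduce, and make monic.
Reduced Gröbner basis: {u + 3/5*v**3 - 37/60*v**2 - 71/60*v + 31/30, v**4 - 37/36*v**3 - 143/36*v**2 + 37/18*v + 4}.

Same reduced basis, so the two generating sets span the same ideal.

Yes, the ideals are equal.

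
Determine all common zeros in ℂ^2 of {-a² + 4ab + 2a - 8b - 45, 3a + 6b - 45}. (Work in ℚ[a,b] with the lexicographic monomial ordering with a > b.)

{(7, 4), (5, 5)}

Compute a lex Gröbner basis by Buchberger's algorithm.
f_1 = -a² + 4ab + 2a - 8b - 45, LT = a².
f_2 = 3a + 6b - 45, LT = a.

S(f_1,f_2): lcm = a². S = -6ab + 13a + 8b + 45.
  leading term ab: subtract (-2b)·f_2 from -6ab + 13a + 8b + 45 → 13a + 12b² - 82b + 45
  leading term a: subtract (13/3)·f_2 from 13a + 12b² - 82b + 45 → 12b² - 108b + 240
  leading term b²: no divisor's leading term divides it; move 12b² to the remainder.
  leading term b: no divisor's leading term divides it; move -108b to the remainder.
  leading term 1: no divisor's leading term divides it; move 240 to the remainder.
  remainder 12b² - 108b + 240 ≠ 0; add h_3 = 12b² - 108b + 240 to the basis.

S(f_1,h_3): leading monomials are coprime, so the S-polynomial reduces to 0 (Buchberger's first criterion).
S(f_2,h_3): leading monomials are coprime, so the S-polynomial reduces to 0 (Buchberger's first criterion).
Every S-polynomial of the final basis reduces to 0, so we have a Gröbner basis.
Inter-reduce: drop elements whose leading term is divisible by another's, tail-reduce, and make monic.
Reduced Gröbner basis: {a + 2b - 15, b² - 9b + 20}.

Elimination: the polynomial b² - 9b + 20 lies in the elimination ideal for b, so b ∈ {4, 5}. For each such b, the remaining basis elements (now univariate) give the rest of the solution.
  b = 4: the earlier basis element becomes a - 7 = 0, giving a = 7 — point (7, 4).
  b = 5: the earlier basis element becomes a - 5 = 0, giving a = 5 — point (5, 5).
Zero-dimensionality of the ideal guarantees finitely many solutions over ℂ.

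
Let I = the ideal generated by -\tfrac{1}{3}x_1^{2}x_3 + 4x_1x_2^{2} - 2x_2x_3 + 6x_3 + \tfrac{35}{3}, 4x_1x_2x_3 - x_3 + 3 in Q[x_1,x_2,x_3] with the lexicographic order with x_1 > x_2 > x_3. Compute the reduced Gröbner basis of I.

G = {x_1^{2}x_3 - 12x_1x_2^{2} + 6x_2x_3 - 18x_3 - 35, x_1x_2^{3} - \tfrac{1}{48}x_1x_3 + \tfrac{1}{16}x_1 - \tfrac{1}{2}x_2^{2}x_3 + \tfrac{3}{2}x_2x_3 + \tfrac{35}{12}x_2, x_1x_2x_3 - \tfrac{1}{4}x_3 + \tfrac{3}{4}, x_1x_3^{2} - 3x_1x_3 + 24x_2^{2}x_3^{2} - 12x_2^{2}x_3 + 36x_2^{2} - 72x_2x_3^{2} - 140x_2x_3, x_2^{3}x_3^{2} - \tfrac{1}{2}x_2^{3}x_3 + \tfrac{3}{2}x_2^{3} - 3x_2^{2}x_3^{2} - \tfrac{35}{6}x_2^{2}x_3 + \tfrac{1}{96}x_3^{2} - \tfrac{1}{16}x_3 + \tfrac{3}{32}}

This is the nonlinear analogue of row-reducing a linear system.

f_1 = -\tfrac{1}{3}x_1^{2}x_3 + 4x_1x_2^{2} - 2x_2x_3 + 6x_3 + \tfrac{35}{3}, LT = x_1^{2}x_3.
f_2 = 4x_1x_2x_3 - x_3 + 3, LT = x_1x_2x_3.

S(f_1,f_2): lcm = x_1^{2}x_2x_3. S = -12x_1x_2^{3} + \tfrac{1}{4}x_1x_3 - \tfrac{3}{4}x_1 + 6x_2^{2}x_3 - 18x_2x_3 - 35x_2.
  leading term x_1x_2^{3}: no divisor's leading term divides it; move -12x_1x_2^{3} to the remainder.
  leading term x_1x_3: no divisor's leading term divides it; move \tfrac{1}{4}x_1x_3 to the remainder.
  leading term x_1: no divisor's leading term divides it; move -\tfrac{3}{4}x_1 to the remainder.
  leading term x_2^{2}x_3: no divisor's leading term divides it; move 6x_2^{2}x_3 to the remainder.
  leading term x_2x_3: no divisor's leading term divides it; move -18x_2x_3 to the remainder.
  leading term x_2: no divisor's leading term divides it; move -35x_2 to the remainder.
  remainder -12x_1x_2^{3} + \tfrac{1}{4}x_1x_3 - \tfrac{3}{4}x_1 + 6x_2^{2}x_3 - 18x_2x_3 - 35x_2 ≠ 0; add g_3 = -12x_1x_2^{3} + \tfrac{1}{4}x_1x_3 - \tfrac{3}{4}x_1 + 6x_2^{2}x_3 - 18x_2x_3 - 35x_2 to the basis.

S(f_2,g_3): lcm = x_1x_2^{3}x_3. S = \tfrac{1}{48}x_1x_3^{2} - \tfrac{1}{16}x_1x_3 + \tfrac{1}{2}x_2^{2}x_3^{2} - \tfrac{1}{4}x_2^{2}x_3 + \tfrac{3}{4}x_2^{2} - \tfrac{3}{2}x_2x_3^{2} - \tfrac{35}{12}x_2x_3.
  leading term x_1x_3^{2}: no divisor's leading term divides it; move \tfrac{1}{48}x_1x_3^{2} to the remainder.
  leading term x_1x_3: no divisor's leading term divides it; move -\tfrac{1}{16}x_1x_3 to the remainder.
  leading term x_2^{2}x_3^{2}: no divisor's leading term divides it; move \tfrac{1}{2}x_2^{2}x_3^{2} to the remainder.
  leading term x_2^{2}x_3: no divisor's leading term divides it; move -\tfrac{1}{4}x_2^{2}x_3 to the remainder.
  leading term x_2^{2}: no divisor's leading term divides it; move \tfrac{3}{4}x_2^{2} to the remainder.
  leading term x_2x_3^{2}: no divisor's leading term divides it; move -\tfrac{3}{2}x_2x_3^{2} to the remainder.
  leading term x_2x_3: no divisor's leading term divides it; move -\tfrac{35}{12}x_2x_3 to the remainder.
  remainder \tfrac{1}{48}x_1x_3^{2} - \tfrac{1}{16}x_1x_3 + \tfrac{1}{2}x_2^{2}x_3^{2} - \tfrac{1}{4}x_2^{2}x_3 + \tfrac{3}{4}x_2^{2} - \tfrac{3}{2}x_2x_3^{2} - \tfrac{35}{12}x_2x_3 ≠ 0; add g_4 = \tfrac{1}{48}x_1x_3^{2} - \tfrac{1}{16}x_1x_3 + \tfrac{1}{2}x_2^{2}x_3^{2} - \tfrac{1}{4}x_2^{2}x_3 + \tfrac{3}{4}x_2^{2} - \tfrac{3}{2}x_2x_3^{2} - \tfrac{35}{12}x_2x_3 to the basis.

S(f_2,g_4): lcm = x_1x_2x_3^{2}. S = 3x_1x_2x_3 - 24x_2^{3}x_3^{2} + 12x_2^{3}x_3 - 36x_2^{3} + 72x_2^{2}x_3^{2} + 140x_2^{2}x_3 - \tfrac{1}{4}x_3^{2} + \tfrac{3}{4}x_3.
  leading term x_1x_2x_3: subtract (\tfrac{3}{4})·f_2 from 3x_1x_2x_3 - 24x_2^{3}x_3^{2} + 12x_2^{3}x_3 - 36x_2^{3} + 72x_2^{2}x_3^{2} + 140x_2^{2}x_3 - \tfrac{1}{4}x_3^{2} + \tfrac{3}{4}x_3 → -24x_2^{3}x_3^{2} + 12x_2^{3}x_3 - 36x_2^{3} + 72x_2^{2}x_3^{2} + 140x_2^{2}x_3 - \tfrac{1}{4}x_3^{2} + \tfrac{3}{2}x_3 - \tfrac{9}{4}
  leading term x_2^{3}x_3^{2}: no divisor's leading term divides it; move -24x_2^{3}x_3^{2} to the remainder.
  leading term x_2^{3}x_3: no divisor's leading term divides it; move 12x_2^{3}x_3 to the remainder.
  leading term x_2^{3}: no divisor's leading term divides it; move -36x_2^{3} to the remainder.
  leading term x_2^{2}x_3^{2}: no divisor's leading term divides it; move 72x_2^{2}x_3^{2} to the remainder.
  leading term x_2^{2}x_3: no divisor's leading term divides it; move 140x_2^{2}x_3 to the remainder.
  leading term x_3^{2}: no divisor's leading term divides it; move -\tfrac{1}{4}x_3^{2} to the remainder.
  leading term x_3: no divisor's leading term divides it; move \tfrac{3}{2}x_3 to the remainder.
  leading term 1: no divisor's leading term divides it; move -\tfrac{9}{4} to the remainder.
  remainder -24x_2^{3}x_3^{2} + 12x_2^{3}x_3 - 36x_2^{3} + 72x_2^{2}x_3^{2} + 140x_2^{2}x_3 - \tfrac{1}{4}x_3^{2} + \tfrac{3}{2}x_3 - \tfrac{9}{4} ≠ 0; add g_5 = -24x_2^{3}x_3^{2} + 12x_2^{3}x_3 - 36x_2^{3} + 72x_2^{2}x_3^{2} + 140x_2^{2}x_3 - \tfrac{1}{4}x_3^{2} + \tfrac{3}{2}x_3 - \tfrac{9}{4} to the basis.

The other S-polynomials (S(f_1,g_3), S(f_1,g_4), S(g_3,g_4), S(f_1,g_5), S(f_2,g_5), S(g_3,g_5), S(g_4,g_5)) all reduce to 0 modulo the current basis, so we have a Gröbner basis.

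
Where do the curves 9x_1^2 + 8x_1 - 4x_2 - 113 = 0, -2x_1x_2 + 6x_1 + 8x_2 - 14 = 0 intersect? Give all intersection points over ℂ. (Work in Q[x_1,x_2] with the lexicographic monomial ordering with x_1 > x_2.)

{(3, -2), (1/18 - sqrt(5761)/18, 95/8 - sqrt(5761)/8), (1/18 + sqrt(5761)/18, sqrt(5761)/8 + 95/8)}

Compute a lex Gröbner basis by Buchberger's algorithm.
f_1 = 9x_1^2 + 8x_1 - 4x_2 - 113, LT = x_1^2.
f_2 = -2x_1x_2 + 6x_1 + 8x_2 - 14, LT = x_1x_2.

S(f_1,f_2): lcm = x_1^2x_2. S = 3x_1^2 + 44/9x_1x_2 - 7x_1 - 4/9x_2^2 - 113/9x_2.
  leading term x_1^2: subtract (1/3)·f_1 from 3x_1^2 + 44/9x_1x_2 - 7x_1 - 4/9x_2^2 - 113/9x_2 → 44/9x_1x_2 - 29/3x_1 - 4/9x_2^2 - 101/9x_2 + 113/3
  leading term x_1x_2: subtract (-22/9)·f_2 from 44/9x_1x_2 - 29/3x_1 - 4/9x_2^2 - 101/9x_2 + 113/3 → 5x_1 - 4/9x_2^2 + 25/3x_2 + 31/9
  leading term x_1: no divisor's leading term divides it; move 5x_1 to the remainder.
  leading term x_2^2: no divisor's leading term divides it; move -4/9x_2^2 to the remainder.
  leading term x_2: no divisor's leading term divides it; move 25/3x_2 to the remainder.
  leading term 1: no divisor's leading term divides it; move 31/9 to the remainder.
  remainder 5x_1 - 4/9x_2^2 + 25/3x_2 + 31/9 ≠ 0; add h_3 = 5x_1 - 4/9x_2^2 + 25/3x_2 + 31/9 to the basis.

S(f_1,h_3): lcm = x_1^2. S = 4/45x_1x_2^2 - 5/3x_1x_2 + 1/5x_1 - 4/9x_2 - 113/9.
  leading term x_1x_2^2: subtract (-2/45x_2)·f_2 from 4/45x_1x_2^2 - 5/3x_1x_2 + 1/5x_1 - 4/9x_2 - 113/9 → -7/5x_1x_2 + 1/5x_1 + 16/45x_2^2 - 16/15x_2 - 113/9
  leading term x_1x_2: subtract (7/10)·f_2 from -7/5x_1x_2 + 1/5x_1 + 16/45x_2^2 - 16/15x_2 - 113/9 → -4x_1 + 16/45x_2^2 - 20/3x_2 - 124/45
  leading term x_1: subtract (-4/5)·h_3 from -4x_1 + 16/45x_2^2 - 20/3x_2 - 124/45 → 0
  remainder 0.

S(f_2,h_3): lcm = x_1x_2. S = -3x_1 + 4/45x_2^3 - 5/3x_2^2 - 211/45x_2 + 7.
  leading term x_1: subtract (-3/5)·h_3 from -3x_1 + 4/45x_2^3 - 5/3x_2^2 - 211/45x_2 + 7 → 4/45x_2^3 - 29/15x_2^2 + 14/45x_2 + 136/15
  leading term x_2^3: no divisor's leading term divides it; move 4/45x_2^3 to the remainder.
  leading term x_2^2: no divisor's leading term divides it; move -29/15x_2^2 to the remainder.
  leading term x_2: no divisor's leading term divides it; move 14/45x_2 to the remainder.
  leading term 1: no divisor's leading term divides it; move 136/15 to the remainder.
  remainder 4/45x_2^3 - 29/15x_2^2 + 14/45x_2 + 136/15 ≠ 0; add h_4 = 4/45x_2^3 - 29/15x_2^2 + 14/45x_2 + 136/15 to the basis.

S(f_1,h_4): leading monomials are coprime, so the S-polynomial reduces to 0 (Buchberger's first criterion).
S(f_2,h_4): lcm = x_1x_2^3. S = 75/4x_1x_2^2 - 7/2x_1x_2 - 102x_1 - 4x_2^3 + 7x_2^2.
  leading term x_1x_2^2: subtract (-75/8x_2)·f_2 from 75/4x_1x_2^2 - 7/2x_1x_2 - 102x_1 - 4x_2^3 + 7x_2^2 → 211/4x_1x_2 - 102x_1 - 4x_2^3 + 82x_2^2 - 525/4x_2
  leading term x_1x_2: subtract (-211/8)·f_2 from 211/4x_1x_2 - 102x_1 - 4x_2^3 + 82x_2^2 - 525/4x_2 → 225/4x_1 - 4x_2^3 + 82x_2^2 + 319/4x_2 - 1477/4
  leading term x_1: subtract (45/4)·h_3 from 225/4x_1 - 4x_2^3 + 82x_2^2 + 319/4x_2 - 1477/4 → -4x_2^3 + 87x_2^2 - 14x_2 - 408
  leading term x_2^3: subtract (-45)·h_4 from -4x_2^3 + 87x_2^2 - 14x_2 - 408 → 0
  remainder 0.

S(h_3,h_4): leading monomials are coprime, so the S-polynomial reduces to 0 (Buchberger's first criterion).
Every S-polynomial of the final basis reduces to 0, so we have a Gröbner basis.
Inter-reduce: drop elements whose leading term is divisible by another's, tail-reduce, and make monic.
Reduced Gröbner basis: {x_1 - 4/45x_2^2 + 5/3x_2 + 31/45, x_2^3 - 87/4x_2^2 + 7/2x_2 + 102}.

Since the basis is lex-ordered, x_2^3 - 87/4x_2^2 + 7/2x_2 + 102 is univariate in x_2. Its roots are {-2, 95/8 - sqrt(5761)/8, sqrt(5761)/8 + 95/8}. Back-substituting each root into the other basis elements fixes the other coordinates.
  x_2 = -2: the earlier basis element becomes x_1 - 3 = 0, giving x_1 = 3 — point (3, -2).
  x_2 = 95/8 - sqrt(5761)/8: the earlier basis element becomes x_1 - 1/18 + sqrt(5761)/18 = 0, giving x_1 = 1/18 - sqrt(5761)/18 — point (1/18 - sqrt(5761)/18, 95/8 - sqrt(5761)/8).
  x_2 = sqrt(5761)/8 + 95/8: the earlier basis element becomes x_1 - sqrt(5761)/18 - 1/18 = 0, giving x_1 = 1/18 + sqrt(5761)/18 — point (1/18 + sqrt(5761)/18, sqrt(5761)/8 + 95/8).
Zero-dimensionality of the ideal guarantees finitely many solutions over ℂ.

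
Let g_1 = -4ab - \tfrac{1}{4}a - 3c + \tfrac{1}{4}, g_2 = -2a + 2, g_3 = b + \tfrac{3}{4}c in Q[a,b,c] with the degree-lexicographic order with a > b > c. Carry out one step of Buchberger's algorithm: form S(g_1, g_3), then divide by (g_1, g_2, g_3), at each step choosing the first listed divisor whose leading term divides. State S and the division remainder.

lcm(LM(g_1), LM(g_3)) = ab.
S = (lcm/LT(g_1))·g_1 − (lcm/LT(g_3))·g_3 = -\tfrac{3}{4}ac + \tfrac{1}{16}a + \tfrac{3}{4}c - \tfrac{1}{16}.
Reduce S modulo (g_1, g_2, g_3) in that order:
  leading term ac: subtract (\tfrac{3}{8}c)·g_2 from -\tfrac{3}{4}ac + \tfrac{1}{16}a + \tfrac{3}{4}c - \tfrac{1}{16} → \tfrac{1}{16}a - \tfrac{1}{16}
  leading term a: subtract (-\tfrac{1}{32})·g_2 from \tfrac{1}{16}a - \tfrac{1}{16} → 0
The remainder is 0, so this S-polynomial contributes no new basis element.

S(g_1, g_3) = -\tfrac{3}{4}ac + \tfrac{1}{16}a + \tfrac{3}{4}c - \tfrac{1}{16}; remainder on division = 0.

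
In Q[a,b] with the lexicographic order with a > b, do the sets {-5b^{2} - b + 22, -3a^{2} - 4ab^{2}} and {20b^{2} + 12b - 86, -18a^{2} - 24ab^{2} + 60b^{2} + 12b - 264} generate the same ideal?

For a fixed monomial order, each ideal has a unique reduced Gröbner basis; comparing bases decides equality.
Buchberger on the first generating set:
f_1 = -5b^{2} - b + 22, LT = b^{2}.
f_2 = -3a^{2} - 4ab^{2}, LT = a^{2}.

S(f_1,f_2): leading monomials are coprime, so the S-polynomial reduces to 0 (Buchberger's first criterion).
Every S-polynomial of the final basis reduces to 0, so we have a Gröbner basis.
Inter-reduce: drop elements whose leading term is divisible by another's, tail-reduce, and make monic.
Reduced Gröbner basis: {a^{2} - \tfrac{4}{15}ab + \tfrac{88}{15}a, b^{2} + \tfrac{1}{5}b - \tfrac{22}{5}}.

Buchberger on the second generating set:
h_1 = 20b^{2} + 12b - 86, LT = b^{2}.
h_2 = -18a^{2} - 24ab^{2} + 60b^{2} + 12b - 264, LT = a^{2}.

S(h_1,h_2): leading monomials are coprime, so the S-polynomial reduces to 0 (Buchberger's first criterion).
Every S-polynomial of the final basis reduces to 0, so we have a Gröbner basis.
Inter-reduce: drop elements whose leading term is divisible by another's, tail-reduce, and make monic.
Reduced Gröbner basis: {a^{2} - \tfrac{4}{5}ab + \tfrac{86}{15}a + \tfrac{4}{3}b + \tfrac{1}{3}, b^{2} + \tfrac{3}{5}b - \tfrac{43}{10}}.

The bases are distinct; the ideals are different.

No, the ideals differ.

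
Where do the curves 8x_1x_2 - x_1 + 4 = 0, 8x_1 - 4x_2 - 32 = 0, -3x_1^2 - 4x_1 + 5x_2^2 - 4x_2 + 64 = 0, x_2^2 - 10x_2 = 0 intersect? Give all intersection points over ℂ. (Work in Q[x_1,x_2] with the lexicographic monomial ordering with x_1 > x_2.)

{(4, 0)}

Compute a lex Gröbner basis by Buchberger's algorithm.
f_1 = 8x_1x_2 - x_1 + 4, LT = x_1x_2.
f_2 = 8x_1 - 4x_2 - 32, LT = x_1.
f_3 = -3x_1^2 - 4x_1 + 5x_2^2 - 4x_2 + 64, LT = x_1^2.
f_4 = x_2^2 - 10x_2, LT = x_2^2.

S(f_1,f_2): lcm = x_1x_2. S = -1/8x_1 + 1/2x_2^2 + 4x_2 + 1/2.
  leading term x_1: subtract (-1/64)·f_2 from -1/8x_1 + 1/2x_2^2 + 4x_2 + 1/2 → 1/2x_2^2 + 63/16x_2
  leading term x_2^2: subtract (1/2)·f_4 from 1/2x_2^2 + 63/16x_2 → 143/16x_2
  leading term x_2: no divisor's leading term divides it; move 143/16x_2 to the remainder.
  remainder 143/16x_2 ≠ 0; add h_5 = 143/16x_2 to the basis.

The other S-polynomials (S(f_1,f_3), S(f_1,f_4), S(f_2,f_3), S(f_2,f_4), S(f_3,f_4), S(f_1,h_5), S(f_2,h_5), S(f_3,h_5), S(f_4,h_5)) all reduce to 0 modulo the current basis, so we have a Gröbner basis.
Inter-reduce: drop elements whose leading term is divisible by another's, tail-reduce, and make monic.
Reduced Gröbner basis: {x_1 - 4, x_2}.

The lex basis is triangular: the last element involves only x_2. Solving x_2 = 0 gives x_2 ∈ {0}; substituting each value into the earlier elements determines the remaining variables.
  x_2 = 0: the earlier basis element becomes x_1 - 4 = 0, giving x_1 = 4 — point (4, 0).
Check: every point annihilates each of the original generators.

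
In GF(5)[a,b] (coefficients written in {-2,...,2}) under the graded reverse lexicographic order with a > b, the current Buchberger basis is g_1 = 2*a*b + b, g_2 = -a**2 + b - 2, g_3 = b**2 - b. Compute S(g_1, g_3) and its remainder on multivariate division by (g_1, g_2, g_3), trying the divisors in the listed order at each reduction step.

lcm(LM(g_1), LM(g_3)) = a*b**2.
S = (lcm/LT(g_1))·g_1 − (lcm/LT(g_3))·g_3 = a*b - 2*b**2.
Reduce S modulo (g_1, g_2, g_3) in that order:
  leading term a*b: subtract (-2)·g_1 from a*b - 2*b**2 → -2*b**2 + 2*b
  leading term b**2: subtract (-2)·g_3 from -2*b**2 + 2*b → 0
The remainder is 0, so this S-polynomial contributes no new basis element.

S(g_1, g_3) = a*b - 2*b**2; remainder on division = 0.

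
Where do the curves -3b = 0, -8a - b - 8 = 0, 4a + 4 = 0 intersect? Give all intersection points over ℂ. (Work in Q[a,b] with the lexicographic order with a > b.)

Compute a lex Gröbner basis by Buchberger's algorithm.
f_1 = -3b, LT = b.
f_2 = -8a - b - 8, LT = a.
f_3 = 4a + 4, LT = a.

S(f_1,f_2): leading monomials are coprime, so the S-polynomial reduces to 0 (Buchberger's first criterion).
S(f_1,f_3): leading monomials are coprime, so the S-polynomial reduces to 0 (Buchberger's first criterion).
S(f_2,f_3): lcm = a. S = 1/8b.
  leading term b: subtract (-1/24)·f_1 from 1/8b → 0
  remainder 0.

Every S-polynomial of the final basis reduces to 0, so we have a Gröbner basis.
Inter-reduce: drop elements whose leading term is divisible by another's, tail-reduce, and make monic.
Reduced Gröbner basis: {a + 1, b}.

Since the basis is lex-ordered, b is univariate in b. Its roots are {0}. Back-substituting each root into the other basis elements fixes the other coordinates.
  b = 0: the earlier basis element becomes a + 1 = 0, giving a = -1 — point (-1, 0).
Substituting each solution back into the original system confirms all equations vanish.

{(-1, 0)}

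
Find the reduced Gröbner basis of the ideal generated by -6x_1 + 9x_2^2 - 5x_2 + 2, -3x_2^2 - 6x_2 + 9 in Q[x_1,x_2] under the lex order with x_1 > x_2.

f_1 = -6x_1 + 9x_2^2 - 5x_2 + 2, LT = x_1.
f_2 = -3x_2^2 - 6x_2 + 9, LT = x_2^2.

The S-polynomials (S(f_1,f_2)) all reduce to 0 modulo the current basis, so we have a Gröbner basis.

G = {x_1 + 23/6x_2 - 29/6, x_2^2 + 2x_2 - 3}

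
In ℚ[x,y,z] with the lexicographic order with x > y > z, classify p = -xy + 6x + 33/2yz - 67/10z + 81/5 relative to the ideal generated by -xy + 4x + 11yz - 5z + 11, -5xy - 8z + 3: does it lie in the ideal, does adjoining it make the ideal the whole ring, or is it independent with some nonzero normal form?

-xy + 6x + 33/2yz - 67/10z + 81/5 lies in I (it reduces to 0).

First compute the reduced Gröbner basis of I by Buchberger's algorithm.
f_1 = -xy + 4x + 11yz - 5z + 11, LT = xy.
f_2 = -5xy - 8z + 3, LT = xy.

S(f_1,f_2): lcm = xy. S = -4x - 11yz + 17/5z - 52/5.
  leading term x: no divisor's leading term divides it; move -4x to the remainder.
  leading term yz: no divisor's leading term divides it; move -11yz to the remainder.
  leading term z: no divisor's leading term divides it; move 17/5z to the remainder.
  leading term 1: no divisor's leading term divides it; move -52/5 to the remainder.
  remainder -4x - 11yz + 17/5z - 52/5 ≠ 0; add h_3 = -4x - 11yz + 17/5z - 52/5 to the basis.

S(f_1,h_3): lcm = xy. S = -4x - 11/4y²z - 203/20yz - 13/5y + 5z - 11.
  leading term x: subtract (1)·h_3 from -4x - 11/4y²z - 203/20yz - 13/5y + 5z - 11 → -11/4y²z + 17/20yz - 13/5y + 8/5z - ⅗
  leading term y²z: no divisor's leading term divides it; move -11/4y²z to the remainder.
  leading term yz: no divisor's leading term divides it; move 17/20yz to the remainder.
  leading term y: no divisor's leading term divides it; move -13/5y to the remainder.
  leading term z: no divisor's leading term divides it; move 8/5z to the remainder.
  leading term 1: no divisor's leading term divides it; move -⅗ to the remainder.
  remainder -11/4y²z + 17/20yz - 13/5y + 8/5z - ⅗ ≠ 0; add h_4 = -11/4y²z + 17/20yz - 13/5y + 8/5z - ⅗ to the basis.

The other S-polynomials (S(f_2,h_3), S(f_1,h_4), S(f_2,h_4), S(h_3,h_4)) all reduce to 0 modulo the current basis, so we have a Gröbner basis.
Inter-reduce: drop elements whose leading term is divisible by another's, tail-reduce, and make monic.
Reduced Gröbner basis: {x + 11/4yz - 17/20z + 13/5, y²z - 17/55yz + 52/55y - 32/55z + 12/55}.
Label its elements g_1 = x + 11/4yz - 17/20z + 13/5, g_2 = y²z - 17/55yz + 52/55y - 32/55z + 12/55.

Reduce p = -xy + 6x + 33/2yz - 67/10z + 81/5 modulo G:
  leading term xy: subtract (-y)·g_1 from -xy + 6x + 33/2yz - 67/10z + 81/5 → 6x + 11/4y²z + 313/20yz + 13/5y - 67/10z + 81/5
  leading term x: subtract (6)·g_1 from 6x + 11/4y²z + 313/20yz + 13/5y - 67/10z + 81/5 → 11/4y²z - 17/20yz + 13/5y - 8/5z + ⅗
  leading term y²z: subtract (11/4)·g_2 from 11/4y²z - 17/20yz + 13/5y - 8/5z + ⅗ → 0
  normal form = 0.
Since the normal form is 0, p ∈ I.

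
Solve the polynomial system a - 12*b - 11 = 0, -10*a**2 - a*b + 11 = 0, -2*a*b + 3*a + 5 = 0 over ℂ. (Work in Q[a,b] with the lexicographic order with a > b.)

{(-1, -1)}

Compute a lex Gröbner basis by Buchberger's algorithm.
f_1 = a - 12*b - 11, LT = a.
f_2 = -10*a**2 - a*b + 11, LT = a**2.
f_3 = -2*a*b + 3*a + 5, LT = a*b.

S(f_1,f_2): lcm = a**2. S = -121/10*a*b - 11*a + 11/10.
  leading term a*b: subtract (-121/10*b)·f_1 from -121/10*a*b - 11*a + 11/10 → -11*a - 726/5*b**2 - 1331/10*b + 11/10
  leading term a: subtract (-11)·f_1 from -11*a - 726/5*b**2 - 1331/10*b + 11/10 → -726/5*b**2 - 2651/10*b - 1199/10
  leading term b**2: no divisor's leading term divides it; move -726/5*b**2 to the remainder.
  leading term b: no divisor's leading term divides it; move -2651/10*b to the remainder.
  leading term 1: no divisor's leading term divides it; move -1199/10 to the remainder.
  remainder -726/5*b**2 - 2651/10*b - 1199/10 ≠ 0; add h_4 = -726/5*b**2 - 2651/10*b - 1199/10 to the basis.

S(f_1,f_3): lcm = a*b. S = 3/2*a - 12*b**2 - 11*b + 5/2.
  leading term a: subtract (3/2)·f_1 from 3/2*a - 12*b**2 - 11*b + 5/2 → -12*b**2 + 7*b + 19
  leading term b**2: subtract (10/121)·h_4 from -12*b**2 + 7*b + 19 → 318/11*b + 318/11
  leading term b: no divisor's leading term divides it; move 318/11*b to the remainder.
  leading term 1: no divisor's leading term divides it; move 318/11 to the remainder.
  remainder 318/11*b + 318/11 ≠ 0; add h_5 = 318/11*b + 318/11 to the basis.

The other S-polynomials (S(f_2,f_3), S(f_1,h_4), S(f_2,h_4), S(f_3,h_4), S(f_1,h_5), S(f_2,h_5), S(f_3,h_5), S(h_4,h_5)) all reduce to 0 modulo the current basis, so we have a Gröbner basis.
Inter-reduce: drop elements whose leading term is divisible by another's, tail-reduce, and make monic.
Reduced Gröbner basis: {a + 1, b + 1}.

From the last basis element, b + 1 = 0, so b takes values in {-1}. Each choice, substituted upward through the basis, yields the corresponding point(s) of the solution set.
  b = -1: the earlier basis element becomes a + 1 = 0, giving a = -1 — point (-1, -1).
Check: every point annihilates each of the original generators.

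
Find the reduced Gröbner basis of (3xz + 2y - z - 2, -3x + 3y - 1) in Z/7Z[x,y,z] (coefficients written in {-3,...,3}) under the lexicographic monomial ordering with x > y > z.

G = {x - y - 2, yz + 3y - 3z - 3}

f_1 = 3xz + 2y - z - 2, LT = xz.
f_2 = -3x + 3y - 1, LT = x.

S(f_1,f_2): lcm = xz. S = yz + 3y - 3z - 3.
  leading term yz: no divisor's leading term divides it; move yz to the remainder.
  leading term y: no divisor's leading term divides it; move 3y to the remainder.
  leading term z: no divisor's leading term divides it; move -3z to the remainder.
  leading term 1: no divisor's leading term divides it; move -3 to the remainder.
  remainder yz + 3y - 3z - 3 ≠ 0; add g_3 = yz + 3y - 3z - 3 to the basis.

The other S-polynomials (S(f_1,g_3), S(f_2,g_3)) all reduce to 0 modulo the current basis, so we have a Gröbner basis.
Inter-reduce: drop elements whose leading term is divisible by another's, tail-reduce, and make monic.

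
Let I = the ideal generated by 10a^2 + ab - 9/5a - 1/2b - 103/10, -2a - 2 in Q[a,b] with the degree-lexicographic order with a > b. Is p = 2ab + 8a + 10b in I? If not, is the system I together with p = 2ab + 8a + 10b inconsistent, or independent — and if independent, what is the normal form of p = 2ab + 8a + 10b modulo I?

2ab + 8a + 10b lies in I (it reduces to 0).

First compute the reduced Gröbner basis of I by Buchberger's algorithm.
f_1 = 10a^2 + ab - 9/5a - 1/2b - 103/10, LT = a^2.
f_2 = -2a - 2, LT = a.

S(f_1,f_2): lcm = a^2. S = 1/10ab - 59/50a - 1/20b - 103/100.
  leading term ab: subtract (-1/20b)·f_2 from 1/10ab - 59/50a - 1/20b - 103/100 → -59/50a - 3/20b - 103/100
  leading term a: subtract (59/100)·f_2 from -59/50a - 3/20b - 103/100 → -3/20b + 3/20
  leading term b: no divisor's leading term divides it; move -3/20b to the remainder.
  leading term 1: no divisor's leading term divides it; move 3/20 to the remainder.
  remainder -3/20b + 3/20 ≠ 0; add h_3 = -3/20b + 3/20 to the basis.

The other S-polynomials (S(f_1,h_3), S(f_2,h_3)) all reduce to 0 modulo the current basis, so we have a Gröbner basis.
Inter-reduce: drop elements whose leading term is divisible by another's, tail-reduce, and make monic.
Reduced Gröbner basis: {a + 1, b - 1}.
Label its elements g_1 = a + 1, g_2 = b - 1.

Reduce p = 2ab + 8a + 10b modulo G:
  leading term ab: subtract (2b)·g_1 from 2ab + 8a + 10b → 8a + 8b
  leading term a: subtract (8)·g_1 from 8a + 8b → 8b - 8
  leading term b: subtract (8)·g_2 from 8b - 8 → 0
  normal form = 0.
Since the normal form is 0, p ∈ I.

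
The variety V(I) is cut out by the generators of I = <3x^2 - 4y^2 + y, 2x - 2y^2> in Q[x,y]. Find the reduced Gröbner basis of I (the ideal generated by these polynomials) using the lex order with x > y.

f_1 = 3x^2 - 4y^2 + y, LT = x^2.
f_2 = 2x - 2y^2, LT = x.

S(f_1,f_2): lcm = x^2. S = xy^2 - 4/3y^2 + 1/3y.
  leading term xy^2: subtract (1/2y^2)·f_2 from xy^2 - 4/3y^2 + 1/3y → y^4 - 4/3y^2 + 1/3y
  leading term y^4: no divisor's leading term divides it; move y^4 to the remainder.
  leading term y^2: no divisor's leading term divides it; move -4/3y^2 to the remainder.
  leading term y: no divisor's leading term divides it; move 1/3y to the remainder.
  remainder y^4 - 4/3y^2 + 1/3y ≠ 0; add g_3 = y^4 - 4/3y^2 + 1/3y to the basis.

The other S-polynomials (S(f_1,g_3), S(f_2,g_3)) all reduce to 0 modulo the current basis, so we have a Gröbner basis.
Inter-reduce: drop elements whose leading term is divisible by another's, tail-reduce, and make monic.

G = {x - y^2, y^4 - 4/3y^2 + 1/3y}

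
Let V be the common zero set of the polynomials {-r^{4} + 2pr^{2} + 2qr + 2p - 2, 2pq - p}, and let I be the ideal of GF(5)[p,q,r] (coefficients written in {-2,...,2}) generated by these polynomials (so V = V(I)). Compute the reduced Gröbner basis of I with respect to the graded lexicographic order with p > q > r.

f_1 = -r^{4} + 2pr^{2} + 2qr + 2p - 2, LT = r^{4}.
f_2 = 2pq - p, LT = pq.

The S-polynomials (S(f_1,f_2)) all reduce to 0 modulo the current basis, so we have a Gröbner basis.

G = {r^{4} - 2pr^{2} - 2qr - 2p + 2, pq + 2p}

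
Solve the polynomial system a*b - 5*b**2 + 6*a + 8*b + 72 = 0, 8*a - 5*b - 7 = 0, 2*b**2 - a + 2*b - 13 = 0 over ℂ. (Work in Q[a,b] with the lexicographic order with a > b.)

Compute a lex Gröbner basis by Buchberger's algorithm.
f_1 = a*b + 6*a - 5*b**2 + 8*b + 72, LT = a*b.
f_2 = 8*a - 5*b - 7, LT = a.
f_3 = -a + 2*b**2 + 2*b - 13, LT = a.

S(f_1,f_2): lcm = a*b. S = 6*a - 35/8*b**2 + 71/8*b + 72.
  leading term a: subtract (3/4)·f_2 from 6*a - 35/8*b**2 + 71/8*b + 72 → -35/8*b**2 + 101/8*b + 309/4
  leading term b**2: no divisor's leading term divides it; move -35/8*b**2 to the remainder.
  leading term b: no divisor's leading term divides it; move 101/8*b to the remainder.
  leading term 1: no divisor's leading term divides it; move 309/4 to the remainder.
  remainder -35/8*b**2 + 101/8*b + 309/4 ≠ 0; add h_4 = -35/8*b**2 + 101/8*b + 309/4 to the basis.

S(f_1,f_3): lcm = a*b. S = 6*a + 2*b**3 - 3*b**2 - 5*b + 72.
  leading term a: subtract (3/4)·f_2 from 6*a + 2*b**3 - 3*b**2 - 5*b + 72 → 2*b**3 - 3*b**2 - 5/4*b + 309/4
  leading term b**3: subtract (-16/35*b)·h_4 from 2*b**3 - 3*b**2 - 5/4*b + 309/4 → 97/35*b**2 + 4769/140*b + 309/4
  leading term b**2: subtract (-776/1225)·h_4 from 97/35*b**2 + 4769/140*b + 309/4 → 206103/4900*b + 618309/4900
  leading term b: no divisor's leading term divides it; move 206103/4900*b to the remainder.
  leading term 1: no divisor's leading term divides it; move 618309/4900 to the remainder.
  remainder 206103/4900*b + 618309/4900 ≠ 0; add h_5 = 206103/4900*b + 618309/4900 to the basis.

S(f_2,f_3): lcm = a. S = 2*b**2 + 11/8*b - 111/8.
  leading term b**2: subtract (-16/35)·h_4 from 2*b**2 + 11/8*b - 111/8 → 2001/280*b + 6003/280
  leading term b: subtract (35/206)·h_5 from 2001/280*b + 6003/280 → 0
  remainder 0.

S(f_1,h_4): lcm = a*b**2. S = 311/35*a*b + 618/35*a - 5*b**3 + 8*b**2 + 72*b.
  leading term a*b: subtract (311/35)·f_1 from 311/35*a*b + 618/35*a - 5*b**3 + 8*b**2 + 72*b → -1248/35*a - 5*b**3 + 367/7*b**2 + 32/35*b - 22392/35
  leading term a: subtract (-156/35)·f_2 from -1248/35*a - 5*b**3 + 367/7*b**2 + 32/35*b - 22392/35 → -5*b**3 + 367/7*b**2 - 748/35*b - 23484/35
  leading term b**3: subtract (8/7*b)·h_4 from -5*b**3 + 367/7*b**2 - 748/35*b - 23484/35 → 38*b**2 - 3838/35*b - 23484/35
  leading term b**2: subtract (-304/35)·h_4 from 38*b**2 - 3838/35*b - 23484/35 → 0
  remainder 0.

S(f_2,h_4): leading monomials are coprime, so the S-polynomial reduces to 0 (Buchberger's first criterion).
S(f_3,h_4): leading monomials are coprime, so the S-polynomial reduces to 0 (Buchberger's first criterion).
S(f_1,h_5): lcm = a*b. S = 3*a - 5*b**2 + 8*b + 72.
  leading term a: subtract (3/8)·f_2 from 3*a - 5*b**2 + 8*b + 72 → -5*b**2 + 79/8*b + 597/8
  leading term b**2: subtract (8/7)·h_4 from -5*b**2 + 79/8*b + 597/8 → -255/56*b - 765/56
  leading term b: subtract (-14875/137402)·h_5 from -255/56*b - 765/56 → 0
  remainder 0.

S(f_2,h_5): leading monomials are coprime, so the S-polynomial reduces to 0 (Buchberger's first criterion).
S(f_3,h_5): leading monomials are coprime, so the S-polynomial reduces to 0 (Buchberger's first criterion).
S(h_4,h_5): lcm = b**2. S = -206/35*b - 618/35.
  leading term b: subtract (-280/2001)·h_5 from -206/35*b - 618/35 → 0
  remainder 0.

Every S-polynomial of the final basis reduces to 0, so we have a Gröbner basis.
Inter-reduce: drop elements whose leading term is divisible by another's, tail-reduce, and make monic.
Reduced Gröbner basis: {a + 1, b + 3}.

From the last basis element, b + 3 = 0, so b takes values in {-3}. Each choice, substituted upward through the basis, yields the corresponding point(s) of the solution set.
  b = -3: the earlier basis element becomes a + 1 = 0, giving a = -1 — point (-1, -3).
Check: every point annihilates each of the original generators.

{(-1, -3)}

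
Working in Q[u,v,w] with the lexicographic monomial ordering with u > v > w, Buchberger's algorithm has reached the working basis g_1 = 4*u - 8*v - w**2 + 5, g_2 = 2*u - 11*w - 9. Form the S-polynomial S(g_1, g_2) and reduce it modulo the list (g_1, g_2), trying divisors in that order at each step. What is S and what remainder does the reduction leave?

lcm(LM(g_1), LM(g_2)) = u.
S = (lcm/LT(g_1))·g_1 − (lcm/LT(g_2))·g_2 = -2*v - 1/4*w**2 + 11/2*w + 23/4.
Reduce S modulo (g_1, g_2) in that order:
  leading term v: no divisor's leading term divides it; move -2*v to the remainder.
  leading term w**2: no divisor's leading term divides it; move -1/4*w**2 to the remainder.
  leading term w: no divisor's leading term divides it; move 11/2*w to the remainder.
  leading term 1: no divisor's leading term divides it; move 23/4 to the remainder.
The remainder -2*v - 1/4*w**2 + 11/2*w + 23/4 is nonzero, so it would be added as the next basis element.

S(g_1, g_2) = -2*v - 1/4*w**2 + 11/2*w + 23/4; remainder on division = -2*v - 1/4*w**2 + 11/2*w + 23/4.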